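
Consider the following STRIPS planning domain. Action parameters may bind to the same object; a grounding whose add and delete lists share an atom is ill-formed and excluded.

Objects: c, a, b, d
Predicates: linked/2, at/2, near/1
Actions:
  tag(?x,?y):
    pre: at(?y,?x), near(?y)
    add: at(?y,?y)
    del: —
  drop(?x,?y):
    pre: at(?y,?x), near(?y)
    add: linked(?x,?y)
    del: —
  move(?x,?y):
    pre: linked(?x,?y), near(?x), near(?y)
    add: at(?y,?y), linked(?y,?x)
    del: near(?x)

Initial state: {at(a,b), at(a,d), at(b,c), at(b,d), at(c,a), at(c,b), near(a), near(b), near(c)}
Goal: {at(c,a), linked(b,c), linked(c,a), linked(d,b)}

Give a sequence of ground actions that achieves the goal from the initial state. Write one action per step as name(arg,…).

1. drop(a,c)  →  {at(a,b), at(a,d), at(b,c), at(b,d), at(c,a), at(c,b), linked(a,c), near(a), near(b), near(c)}
2. drop(b,c)  →  {at(a,b), at(a,d), at(b,c), at(b,d), at(c,a), at(c,b), linked(a,c), linked(b,c), near(a), near(b), near(c)}
3. drop(d,b)  →  {at(a,b), at(a,d), at(b,c), at(b,d), at(c,a), at(c,b), linked(a,c), linked(b,c), linked(d,b), near(a), near(b), near(c)}
4. move(a,c)  →  {at(a,b), at(a,d), at(b,c), at(b,d), at(c,a), at(c,b), at(c,c), linked(a,c), linked(b,c), linked(c,a), linked(d,b), near(b), near(c)}

drop(a,c); drop(b,c); drop(d,b); move(a,c)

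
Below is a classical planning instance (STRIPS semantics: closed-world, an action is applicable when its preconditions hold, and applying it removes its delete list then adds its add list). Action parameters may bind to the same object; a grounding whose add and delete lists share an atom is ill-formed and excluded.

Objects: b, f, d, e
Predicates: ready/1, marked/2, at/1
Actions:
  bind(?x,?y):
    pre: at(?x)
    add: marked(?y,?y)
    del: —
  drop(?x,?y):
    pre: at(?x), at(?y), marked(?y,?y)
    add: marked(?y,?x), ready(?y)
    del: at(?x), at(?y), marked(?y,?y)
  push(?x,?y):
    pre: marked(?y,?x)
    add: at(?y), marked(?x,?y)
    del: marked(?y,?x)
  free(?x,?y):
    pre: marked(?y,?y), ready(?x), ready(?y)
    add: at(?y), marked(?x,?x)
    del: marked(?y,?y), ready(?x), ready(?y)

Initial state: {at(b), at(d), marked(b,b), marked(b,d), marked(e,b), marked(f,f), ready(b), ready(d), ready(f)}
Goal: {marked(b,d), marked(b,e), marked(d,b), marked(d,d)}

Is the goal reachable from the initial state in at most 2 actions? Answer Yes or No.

No

1. bind(b,d)  →  {at(b), at(d), marked(b,b), marked(b,d), marked(d,d), marked(e,b), marked(f,f), ready(b), ready(d), ready(f)}
2. drop(b,d)  →  {marked(b,b), marked(b,d), marked(d,b), marked(e,b), marked(f,f), ready(b), ready(d), ready(f)}
3. push(b,e)  →  {at(e), marked(b,b), marked(b,d), marked(b,e), marked(d,b), marked(f,f), ready(b), ready(d), ready(f)}
4. bind(e,d)  →  {at(e), marked(b,b), marked(b,d), marked(b,e), marked(d,b), marked(d,d), marked(f,f), ready(b), ready(d), ready(f)}
optimal plan length = 4; 4 > 2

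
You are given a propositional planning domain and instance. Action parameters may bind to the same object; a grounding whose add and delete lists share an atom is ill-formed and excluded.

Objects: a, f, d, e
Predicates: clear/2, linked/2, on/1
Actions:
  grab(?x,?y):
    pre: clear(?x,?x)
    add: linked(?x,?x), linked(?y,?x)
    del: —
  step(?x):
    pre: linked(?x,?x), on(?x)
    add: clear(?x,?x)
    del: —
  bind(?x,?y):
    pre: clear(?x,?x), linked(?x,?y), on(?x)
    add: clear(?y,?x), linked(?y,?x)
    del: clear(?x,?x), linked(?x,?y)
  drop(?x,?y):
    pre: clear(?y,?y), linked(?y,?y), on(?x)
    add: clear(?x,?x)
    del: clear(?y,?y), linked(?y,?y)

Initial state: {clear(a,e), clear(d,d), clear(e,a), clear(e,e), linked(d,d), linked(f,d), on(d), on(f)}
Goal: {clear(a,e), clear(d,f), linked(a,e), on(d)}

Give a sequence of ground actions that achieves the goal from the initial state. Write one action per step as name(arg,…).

grab(e,a); drop(f,d); bind(f,d)

1. grab(e,a)  →  {clear(a,e), clear(d,d), clear(e,a), clear(e,e), linked(a,e), linked(d,d), linked(e,e), linked(f,d), on(d), on(f)}
2. drop(f,d)  →  {clear(a,e), clear(e,a), clear(e,e), clear(f,f), linked(a,e), linked(e,e), linked(f,d), on(d), on(f)}
3. bind(f,d)  →  {clear(a,e), clear(d,f), clear(e,a), clear(e,e), linked(a,e), linked(d,f), linked(e,e), on(d), on(f)}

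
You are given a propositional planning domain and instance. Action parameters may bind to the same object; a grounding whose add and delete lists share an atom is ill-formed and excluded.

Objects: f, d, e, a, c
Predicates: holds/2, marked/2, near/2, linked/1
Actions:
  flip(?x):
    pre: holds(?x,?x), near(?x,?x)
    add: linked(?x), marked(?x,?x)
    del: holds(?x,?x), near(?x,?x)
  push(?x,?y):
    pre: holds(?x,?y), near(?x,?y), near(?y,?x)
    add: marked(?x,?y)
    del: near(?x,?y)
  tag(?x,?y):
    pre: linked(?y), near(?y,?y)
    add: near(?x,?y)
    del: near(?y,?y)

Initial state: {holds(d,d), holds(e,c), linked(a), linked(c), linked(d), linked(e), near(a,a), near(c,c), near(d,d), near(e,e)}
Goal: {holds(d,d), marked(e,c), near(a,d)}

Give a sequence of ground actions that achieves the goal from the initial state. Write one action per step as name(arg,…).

tag(e,c); tag(a,d); tag(c,e); push(e,c)

1. tag(e,c)  →  {holds(d,d), holds(e,c), linked(a), linked(c), linked(d), linked(e), near(a,a), near(d,d), near(e,c), near(e,e)}
2. tag(a,d)  →  {holds(d,d), holds(e,c), linked(a), linked(c), linked(d), linked(e), near(a,a), near(a,d), near(e,c), near(e,e)}
3. tag(c,e)  →  {holds(d,d), holds(e,c), linked(a), linked(c), linked(d), linked(e), near(a,a), near(a,d), near(c,e), near(e,c)}
4. push(e,c)  →  {holds(d,d), holds(e,c), linked(a), linked(c), linked(d), linked(e), marked(e,c), near(a,a), near(a,d), near(c,e)}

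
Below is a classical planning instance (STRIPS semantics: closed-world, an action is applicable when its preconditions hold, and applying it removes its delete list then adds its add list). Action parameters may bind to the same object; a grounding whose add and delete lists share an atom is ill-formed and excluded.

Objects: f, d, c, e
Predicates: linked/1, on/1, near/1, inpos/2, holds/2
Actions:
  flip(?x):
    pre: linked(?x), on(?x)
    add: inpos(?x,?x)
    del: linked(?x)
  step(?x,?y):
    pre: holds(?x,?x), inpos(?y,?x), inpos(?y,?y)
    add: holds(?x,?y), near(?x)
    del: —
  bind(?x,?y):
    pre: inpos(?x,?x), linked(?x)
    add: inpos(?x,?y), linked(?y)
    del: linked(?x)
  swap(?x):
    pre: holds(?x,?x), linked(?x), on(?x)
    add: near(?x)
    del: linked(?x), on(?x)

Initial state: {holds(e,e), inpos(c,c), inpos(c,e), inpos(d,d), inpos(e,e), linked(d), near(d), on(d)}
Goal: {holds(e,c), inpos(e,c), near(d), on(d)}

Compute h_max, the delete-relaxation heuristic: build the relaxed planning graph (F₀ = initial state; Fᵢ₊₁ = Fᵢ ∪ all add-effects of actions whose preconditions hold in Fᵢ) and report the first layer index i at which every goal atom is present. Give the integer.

F0 = init (8 atoms)
F1 = F0 ∪ {holds(e,c), inpos(d,c), inpos(d,e), inpos(d,f), linked(c), linked(e), linked(f), near(e)}  (16 atoms)
F2 = F1 ∪ {holds(e,d), inpos(c,d), inpos(c,f), inpos(e,c), inpos(e,d), inpos(e,f)}  (22 atoms)
goal ⊆ F2  ⇒  h_max = 2

2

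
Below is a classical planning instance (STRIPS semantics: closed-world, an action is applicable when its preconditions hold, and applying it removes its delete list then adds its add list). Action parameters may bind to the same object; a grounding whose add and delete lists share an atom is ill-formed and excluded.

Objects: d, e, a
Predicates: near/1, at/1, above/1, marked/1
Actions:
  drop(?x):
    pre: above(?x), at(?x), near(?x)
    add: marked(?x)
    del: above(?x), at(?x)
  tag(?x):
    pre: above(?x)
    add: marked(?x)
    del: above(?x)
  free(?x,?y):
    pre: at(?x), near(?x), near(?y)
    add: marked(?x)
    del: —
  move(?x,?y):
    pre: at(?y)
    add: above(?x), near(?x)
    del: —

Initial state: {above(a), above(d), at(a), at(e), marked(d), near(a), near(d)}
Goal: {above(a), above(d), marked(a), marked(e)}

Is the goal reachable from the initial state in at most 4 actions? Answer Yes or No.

1. free(a,d)  →  {above(a), above(d), at(a), at(e), marked(a), marked(d), near(a), near(d)}
2. move(e,e)  →  {above(a), above(d), above(e), at(a), at(e), marked(a), marked(d), near(a), near(d), near(e)}
3. drop(e)  →  {above(a), above(d), at(a), marked(a), marked(d), marked(e), near(a), near(d), near(e)}
optimal plan length = 3; 3 ≤ 4

Yes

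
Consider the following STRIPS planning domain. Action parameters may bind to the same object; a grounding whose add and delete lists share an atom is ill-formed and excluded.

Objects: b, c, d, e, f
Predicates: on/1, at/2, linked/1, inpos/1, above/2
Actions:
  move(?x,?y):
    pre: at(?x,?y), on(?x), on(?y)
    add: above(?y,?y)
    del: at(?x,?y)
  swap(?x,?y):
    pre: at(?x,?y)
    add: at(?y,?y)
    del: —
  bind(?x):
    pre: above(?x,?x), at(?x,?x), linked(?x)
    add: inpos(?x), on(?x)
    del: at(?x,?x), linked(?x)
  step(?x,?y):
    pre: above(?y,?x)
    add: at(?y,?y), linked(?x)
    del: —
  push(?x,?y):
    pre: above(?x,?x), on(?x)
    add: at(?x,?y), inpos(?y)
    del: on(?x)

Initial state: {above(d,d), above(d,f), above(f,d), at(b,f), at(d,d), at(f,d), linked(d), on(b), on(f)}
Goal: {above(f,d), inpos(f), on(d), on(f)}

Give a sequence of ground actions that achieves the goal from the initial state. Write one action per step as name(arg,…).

1. move(b,f)  →  {above(d,d), above(d,f), above(f,d), above(f,f), at(d,d), at(f,d), linked(d), on(b), on(f)}
2. bind(d)  →  {above(d,d), above(d,f), above(f,d), above(f,f), at(f,d), inpos(d), on(b), on(d), on(f)}
3. step(f,f)  →  {above(d,d), above(d,f), above(f,d), above(f,f), at(f,d), at(f,f), inpos(d), linked(f), on(b), on(d), on(f)}
4. bind(f)  →  {above(d,d), above(d,f), above(f,d), above(f,f), at(f,d), inpos(d), inpos(f), on(b), on(d), on(f)}

move(b,f); bind(d); step(f,f); bind(f)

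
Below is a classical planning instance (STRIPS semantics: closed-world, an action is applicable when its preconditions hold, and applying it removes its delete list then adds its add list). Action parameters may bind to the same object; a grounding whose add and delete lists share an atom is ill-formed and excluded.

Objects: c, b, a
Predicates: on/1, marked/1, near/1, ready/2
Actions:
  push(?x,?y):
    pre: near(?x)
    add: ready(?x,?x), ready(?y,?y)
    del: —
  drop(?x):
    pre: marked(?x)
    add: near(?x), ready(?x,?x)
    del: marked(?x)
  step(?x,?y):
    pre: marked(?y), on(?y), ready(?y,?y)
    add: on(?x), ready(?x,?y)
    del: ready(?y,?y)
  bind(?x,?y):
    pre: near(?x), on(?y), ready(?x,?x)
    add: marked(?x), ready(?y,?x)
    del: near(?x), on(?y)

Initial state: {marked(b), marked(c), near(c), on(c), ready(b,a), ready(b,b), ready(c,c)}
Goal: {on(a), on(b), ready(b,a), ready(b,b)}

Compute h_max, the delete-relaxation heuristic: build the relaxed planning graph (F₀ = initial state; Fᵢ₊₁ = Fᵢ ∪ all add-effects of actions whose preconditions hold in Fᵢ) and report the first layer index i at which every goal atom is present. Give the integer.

F0 = init (7 atoms)
F1 = F0 ∪ {near(b), on(a), on(b), ready(a,a), ready(a,c), ready(b,c)}  (13 atoms)
goal ⊆ F1  ⇒  h_max = 1

1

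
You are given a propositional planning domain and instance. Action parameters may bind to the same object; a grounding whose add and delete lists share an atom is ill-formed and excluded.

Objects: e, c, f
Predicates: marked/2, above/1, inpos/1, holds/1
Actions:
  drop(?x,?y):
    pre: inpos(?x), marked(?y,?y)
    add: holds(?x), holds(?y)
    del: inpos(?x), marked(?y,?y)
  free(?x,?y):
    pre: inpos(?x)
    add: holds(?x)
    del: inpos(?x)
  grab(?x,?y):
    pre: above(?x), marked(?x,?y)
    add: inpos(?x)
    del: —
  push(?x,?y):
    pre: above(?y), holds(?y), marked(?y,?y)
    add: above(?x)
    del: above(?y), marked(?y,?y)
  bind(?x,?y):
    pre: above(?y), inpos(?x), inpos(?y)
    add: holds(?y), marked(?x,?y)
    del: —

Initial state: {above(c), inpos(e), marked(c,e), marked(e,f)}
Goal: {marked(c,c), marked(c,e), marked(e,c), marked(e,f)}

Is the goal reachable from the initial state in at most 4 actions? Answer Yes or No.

Yes

1. grab(c,e)  →  {above(c), inpos(c), inpos(e), marked(c,e), marked(e,f)}
2. bind(e,c)  →  {above(c), holds(c), inpos(c), inpos(e), marked(c,e), marked(e,c), marked(e,f)}
3. bind(c,c)  →  {above(c), holds(c), inpos(c), inpos(e), marked(c,c), marked(c,e), marked(e,c), marked(e,f)}
optimal plan length = 3; 3 ≤ 4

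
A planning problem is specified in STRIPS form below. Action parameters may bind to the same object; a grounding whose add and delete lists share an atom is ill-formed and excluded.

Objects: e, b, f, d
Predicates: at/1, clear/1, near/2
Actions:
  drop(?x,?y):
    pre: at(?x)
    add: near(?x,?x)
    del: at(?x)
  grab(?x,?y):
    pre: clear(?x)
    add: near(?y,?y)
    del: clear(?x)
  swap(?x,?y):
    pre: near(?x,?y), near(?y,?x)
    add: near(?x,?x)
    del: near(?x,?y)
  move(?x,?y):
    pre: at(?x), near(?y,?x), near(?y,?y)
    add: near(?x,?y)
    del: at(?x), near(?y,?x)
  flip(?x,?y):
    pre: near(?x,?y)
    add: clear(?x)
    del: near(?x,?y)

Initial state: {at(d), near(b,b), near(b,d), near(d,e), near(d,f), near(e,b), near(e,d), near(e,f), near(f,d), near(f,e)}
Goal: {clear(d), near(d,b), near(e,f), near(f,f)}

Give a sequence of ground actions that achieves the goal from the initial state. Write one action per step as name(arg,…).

swap(f,e); move(d,b); flip(d,e)

1. swap(f,e)  →  {at(d), near(b,b), near(b,d), near(d,e), near(d,f), near(e,b), near(e,d), near(e,f), near(f,d), near(f,f)}
2. move(d,b)  →  {near(b,b), near(d,b), near(d,e), near(d,f), near(e,b), near(e,d), near(e,f), near(f,d), near(f,f)}
3. flip(d,e)  →  {clear(d), near(b,b), near(d,b), near(d,f), near(e,b), near(e,d), near(e,f), near(f,d), near(f,f)}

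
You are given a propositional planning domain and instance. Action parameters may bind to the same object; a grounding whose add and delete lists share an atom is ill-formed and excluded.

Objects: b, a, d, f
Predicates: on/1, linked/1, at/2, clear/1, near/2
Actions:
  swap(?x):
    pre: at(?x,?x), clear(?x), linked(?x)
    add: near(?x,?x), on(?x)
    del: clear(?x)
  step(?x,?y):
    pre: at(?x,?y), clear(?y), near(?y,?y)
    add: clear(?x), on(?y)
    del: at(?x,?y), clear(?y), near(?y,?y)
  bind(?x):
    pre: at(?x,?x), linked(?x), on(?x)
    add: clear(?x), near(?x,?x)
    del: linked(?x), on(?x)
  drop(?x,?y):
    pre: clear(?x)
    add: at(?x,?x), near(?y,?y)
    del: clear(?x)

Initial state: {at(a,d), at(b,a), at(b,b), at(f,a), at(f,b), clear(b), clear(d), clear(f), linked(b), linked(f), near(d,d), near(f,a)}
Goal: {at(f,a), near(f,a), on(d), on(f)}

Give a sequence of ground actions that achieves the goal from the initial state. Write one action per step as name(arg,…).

1. step(a,d)  →  {at(b,a), at(b,b), at(f,a), at(f,b), clear(a), clear(b), clear(f), linked(b), linked(f), near(f,a), on(d)}
2. drop(f,b)  →  {at(b,a), at(b,b), at(f,a), at(f,b), at(f,f), clear(a), clear(b), linked(b), linked(f), near(b,b), near(f,a), on(d)}
3. step(f,b)  →  {at(b,a), at(b,b), at(f,a), at(f,f), clear(a), clear(f), linked(b), linked(f), near(f,a), on(b), on(d)}
4. swap(f)  →  {at(b,a), at(b,b), at(f,a), at(f,f), clear(a), linked(b), linked(f), near(f,a), near(f,f), on(b), on(d), on(f)}

step(a,d); drop(f,b); step(f,b); swap(f)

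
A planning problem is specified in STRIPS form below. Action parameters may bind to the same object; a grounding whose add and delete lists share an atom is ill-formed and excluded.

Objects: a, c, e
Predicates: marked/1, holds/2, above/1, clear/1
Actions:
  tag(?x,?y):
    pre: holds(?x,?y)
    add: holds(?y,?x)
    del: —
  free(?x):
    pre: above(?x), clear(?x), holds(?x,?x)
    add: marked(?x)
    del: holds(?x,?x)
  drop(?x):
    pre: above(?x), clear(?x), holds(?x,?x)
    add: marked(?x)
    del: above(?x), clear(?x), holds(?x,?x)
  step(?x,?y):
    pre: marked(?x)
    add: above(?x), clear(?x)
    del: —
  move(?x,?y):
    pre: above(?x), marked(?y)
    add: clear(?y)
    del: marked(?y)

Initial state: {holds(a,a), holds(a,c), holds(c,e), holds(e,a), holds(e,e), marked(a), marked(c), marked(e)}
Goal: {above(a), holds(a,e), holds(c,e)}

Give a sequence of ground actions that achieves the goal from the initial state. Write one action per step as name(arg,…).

1. tag(e,a)  →  {holds(a,a), holds(a,c), holds(a,e), holds(c,e), holds(e,a), holds(e,e), marked(a), marked(c), marked(e)}
2. step(a,a)  →  {above(a), clear(a), holds(a,a), holds(a,c), holds(a,e), holds(c,e), holds(e,a), holds(e,e), marked(a), marked(c), marked(e)}

tag(e,a); step(a,a)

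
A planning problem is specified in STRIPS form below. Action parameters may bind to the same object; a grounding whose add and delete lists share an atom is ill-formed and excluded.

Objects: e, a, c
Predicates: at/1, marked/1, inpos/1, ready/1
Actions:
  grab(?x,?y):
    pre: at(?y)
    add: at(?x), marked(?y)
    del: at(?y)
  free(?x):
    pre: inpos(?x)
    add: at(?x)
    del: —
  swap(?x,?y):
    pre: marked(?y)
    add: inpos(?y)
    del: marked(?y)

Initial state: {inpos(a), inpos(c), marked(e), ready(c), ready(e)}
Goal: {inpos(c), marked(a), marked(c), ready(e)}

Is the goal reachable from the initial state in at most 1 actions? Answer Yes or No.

1. free(a)  →  {at(a), inpos(a), inpos(c), marked(e), ready(c), ready(e)}
2. grab(c,a)  →  {at(c), inpos(a), inpos(c), marked(a), marked(e), ready(c), ready(e)}
3. grab(e,c)  →  {at(e), inpos(a), inpos(c), marked(a), marked(c), marked(e), ready(c), ready(e)}
optimal plan length = 3; 3 > 1

No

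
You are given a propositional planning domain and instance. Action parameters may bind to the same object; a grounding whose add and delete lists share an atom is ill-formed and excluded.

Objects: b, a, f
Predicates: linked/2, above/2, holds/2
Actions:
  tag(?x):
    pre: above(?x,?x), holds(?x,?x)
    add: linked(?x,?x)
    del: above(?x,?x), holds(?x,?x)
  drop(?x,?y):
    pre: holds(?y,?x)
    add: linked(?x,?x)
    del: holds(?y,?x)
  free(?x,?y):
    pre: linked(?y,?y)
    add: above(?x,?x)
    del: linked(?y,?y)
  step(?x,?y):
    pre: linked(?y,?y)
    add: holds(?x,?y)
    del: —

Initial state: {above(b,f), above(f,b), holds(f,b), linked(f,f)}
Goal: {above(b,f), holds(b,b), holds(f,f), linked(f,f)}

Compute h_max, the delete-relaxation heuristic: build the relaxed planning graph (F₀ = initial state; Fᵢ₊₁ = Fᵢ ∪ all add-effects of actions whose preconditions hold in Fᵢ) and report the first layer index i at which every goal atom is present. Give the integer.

2

F0 = init (4 atoms)
F1 = F0 ∪ {above(a,a), above(b,b), above(f,f), holds(a,f), holds(b,f), holds(f,f), linked(b,b)}  (11 atoms)
F2 = F1 ∪ {holds(a,b), holds(b,b)}  (13 atoms)
goal ⊆ F2  ⇒  h_max = 2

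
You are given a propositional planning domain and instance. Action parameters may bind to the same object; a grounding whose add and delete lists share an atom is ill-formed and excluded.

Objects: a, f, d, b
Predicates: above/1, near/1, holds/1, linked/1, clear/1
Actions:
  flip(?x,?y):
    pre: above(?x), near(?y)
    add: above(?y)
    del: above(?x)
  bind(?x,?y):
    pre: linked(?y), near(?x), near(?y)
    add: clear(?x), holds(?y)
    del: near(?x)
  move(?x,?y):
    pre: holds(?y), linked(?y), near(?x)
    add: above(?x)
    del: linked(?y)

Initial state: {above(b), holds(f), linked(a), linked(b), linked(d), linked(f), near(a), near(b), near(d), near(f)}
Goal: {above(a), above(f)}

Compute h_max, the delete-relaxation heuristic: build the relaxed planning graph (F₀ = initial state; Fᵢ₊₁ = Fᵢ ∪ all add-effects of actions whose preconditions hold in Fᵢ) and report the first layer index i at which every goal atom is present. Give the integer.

1

F0 = init (10 atoms)
F1 = F0 ∪ {above(a), above(d), above(f), clear(a), clear(b), clear(d), clear(f), holds(a), holds(b), holds(d)}  (20 atoms)
goal ⊆ F1  ⇒  h_max = 1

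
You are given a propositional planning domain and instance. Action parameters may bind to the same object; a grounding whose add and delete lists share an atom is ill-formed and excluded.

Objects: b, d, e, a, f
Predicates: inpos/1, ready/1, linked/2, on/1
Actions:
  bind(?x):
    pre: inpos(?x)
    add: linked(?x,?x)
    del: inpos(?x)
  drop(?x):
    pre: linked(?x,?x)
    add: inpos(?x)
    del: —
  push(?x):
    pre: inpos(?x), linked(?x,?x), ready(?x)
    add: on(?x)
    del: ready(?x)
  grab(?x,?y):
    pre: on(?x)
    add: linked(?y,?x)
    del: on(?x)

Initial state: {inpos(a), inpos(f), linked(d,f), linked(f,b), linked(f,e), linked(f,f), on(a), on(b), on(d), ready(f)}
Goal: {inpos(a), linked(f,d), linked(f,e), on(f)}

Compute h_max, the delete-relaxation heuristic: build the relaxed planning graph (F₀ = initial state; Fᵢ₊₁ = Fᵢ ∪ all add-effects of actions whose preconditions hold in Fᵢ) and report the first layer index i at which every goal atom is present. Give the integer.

F0 = init (10 atoms)
F1 = F0 ∪ {linked(a,a), linked(a,b), linked(a,d), linked(b,a), linked(b,b), linked(b,d), linked(d,a), linked(d,b), linked(d,d), linked(e,a), linked(e,b), linked(e,d), linked(f,a), linked(f,d), on(f)}  (25 atoms)
goal ⊆ F1  ⇒  h_max = 1

1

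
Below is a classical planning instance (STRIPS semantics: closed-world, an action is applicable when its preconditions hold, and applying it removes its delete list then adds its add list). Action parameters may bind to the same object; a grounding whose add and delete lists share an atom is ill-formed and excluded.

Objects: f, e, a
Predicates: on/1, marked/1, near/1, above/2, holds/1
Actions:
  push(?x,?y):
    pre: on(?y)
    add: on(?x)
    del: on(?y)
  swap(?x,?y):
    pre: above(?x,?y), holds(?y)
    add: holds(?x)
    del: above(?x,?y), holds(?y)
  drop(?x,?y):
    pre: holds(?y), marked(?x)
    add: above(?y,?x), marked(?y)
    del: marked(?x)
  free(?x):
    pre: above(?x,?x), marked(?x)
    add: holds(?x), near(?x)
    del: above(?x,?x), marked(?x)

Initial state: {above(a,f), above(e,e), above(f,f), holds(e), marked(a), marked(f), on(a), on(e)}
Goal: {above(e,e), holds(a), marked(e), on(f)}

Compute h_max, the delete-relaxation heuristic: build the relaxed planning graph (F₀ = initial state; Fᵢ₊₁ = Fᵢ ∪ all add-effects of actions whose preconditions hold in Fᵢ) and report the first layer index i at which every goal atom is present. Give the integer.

F0 = init (8 atoms)
F1 = F0 ∪ {above(e,a), above(e,f), holds(f), marked(e), near(f), on(f)}  (14 atoms)
F2 = F1 ∪ {above(f,a), above(f,e), holds(a), near(e)}  (18 atoms)
goal ⊆ F2  ⇒  h_max = 2

2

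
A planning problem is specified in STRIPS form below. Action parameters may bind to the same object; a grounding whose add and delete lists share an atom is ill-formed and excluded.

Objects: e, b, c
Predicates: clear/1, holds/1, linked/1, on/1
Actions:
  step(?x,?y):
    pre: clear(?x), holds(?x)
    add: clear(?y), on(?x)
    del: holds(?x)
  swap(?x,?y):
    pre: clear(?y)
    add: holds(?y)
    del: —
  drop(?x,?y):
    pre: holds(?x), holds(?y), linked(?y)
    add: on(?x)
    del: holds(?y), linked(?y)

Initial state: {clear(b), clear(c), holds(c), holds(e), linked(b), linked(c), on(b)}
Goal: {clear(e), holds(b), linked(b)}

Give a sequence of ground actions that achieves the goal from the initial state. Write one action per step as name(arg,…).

1. step(c,e)  →  {clear(b), clear(c), clear(e), holds(e), linked(b), linked(c), on(b), on(c)}
2. swap(e,b)  →  {clear(b), clear(c), clear(e), holds(b), holds(e), linked(b), linked(c), on(b), on(c)}

step(c,e); swap(e,b)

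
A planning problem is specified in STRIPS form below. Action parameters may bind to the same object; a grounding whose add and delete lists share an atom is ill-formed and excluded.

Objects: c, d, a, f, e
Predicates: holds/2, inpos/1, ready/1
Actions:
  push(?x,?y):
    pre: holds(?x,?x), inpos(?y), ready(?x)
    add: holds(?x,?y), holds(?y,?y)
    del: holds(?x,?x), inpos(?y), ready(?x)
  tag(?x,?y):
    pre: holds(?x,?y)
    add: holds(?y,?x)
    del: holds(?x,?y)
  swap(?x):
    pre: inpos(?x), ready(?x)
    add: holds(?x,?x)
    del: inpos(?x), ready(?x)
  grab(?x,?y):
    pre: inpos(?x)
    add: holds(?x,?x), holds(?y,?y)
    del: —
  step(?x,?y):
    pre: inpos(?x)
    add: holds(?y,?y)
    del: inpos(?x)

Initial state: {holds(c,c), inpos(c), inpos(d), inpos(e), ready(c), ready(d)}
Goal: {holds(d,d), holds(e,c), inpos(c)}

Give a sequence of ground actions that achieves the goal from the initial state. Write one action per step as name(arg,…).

1. push(c,e)  →  {holds(c,e), holds(e,e), inpos(c), inpos(d), ready(d)}
2. tag(c,e)  →  {holds(e,c), holds(e,e), inpos(c), inpos(d), ready(d)}
3. swap(d)  →  {holds(d,d), holds(e,c), holds(e,e), inpos(c)}

push(c,e); tag(c,e); swap(d)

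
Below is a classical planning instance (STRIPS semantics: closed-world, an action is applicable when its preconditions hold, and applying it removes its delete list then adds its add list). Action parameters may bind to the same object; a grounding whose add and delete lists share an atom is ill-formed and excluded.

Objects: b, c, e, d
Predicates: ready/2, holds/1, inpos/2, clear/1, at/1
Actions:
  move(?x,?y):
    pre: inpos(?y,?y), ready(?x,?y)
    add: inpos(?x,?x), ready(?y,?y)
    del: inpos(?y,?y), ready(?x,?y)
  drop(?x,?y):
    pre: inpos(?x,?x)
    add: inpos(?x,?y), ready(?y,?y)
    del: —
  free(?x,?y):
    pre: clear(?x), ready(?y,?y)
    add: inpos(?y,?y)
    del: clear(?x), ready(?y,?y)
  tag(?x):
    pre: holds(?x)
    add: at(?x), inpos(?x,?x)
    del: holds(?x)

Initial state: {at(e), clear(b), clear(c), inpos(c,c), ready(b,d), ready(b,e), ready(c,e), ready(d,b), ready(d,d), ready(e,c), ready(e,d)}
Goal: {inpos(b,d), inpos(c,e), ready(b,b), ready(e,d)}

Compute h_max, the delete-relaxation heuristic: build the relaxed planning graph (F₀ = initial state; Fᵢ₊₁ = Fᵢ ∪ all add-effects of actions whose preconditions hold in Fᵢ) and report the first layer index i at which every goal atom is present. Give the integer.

3

F0 = init (11 atoms)
F1 = F0 ∪ {inpos(c,b), inpos(c,d), inpos(c,e), inpos(d,d), inpos(e,e), ready(b,b), ready(c,c), ready(e,e)}  (19 atoms)
F2 = F1 ∪ {inpos(b,b), inpos(d,b), inpos(d,c), inpos(d,e), inpos(e,b), inpos(e,c), inpos(e,d)}  (26 atoms)
F3 = F2 ∪ {inpos(b,c), inpos(b,d), inpos(b,e)}  (29 atoms)
goal ⊆ F3  ⇒  h_max = 3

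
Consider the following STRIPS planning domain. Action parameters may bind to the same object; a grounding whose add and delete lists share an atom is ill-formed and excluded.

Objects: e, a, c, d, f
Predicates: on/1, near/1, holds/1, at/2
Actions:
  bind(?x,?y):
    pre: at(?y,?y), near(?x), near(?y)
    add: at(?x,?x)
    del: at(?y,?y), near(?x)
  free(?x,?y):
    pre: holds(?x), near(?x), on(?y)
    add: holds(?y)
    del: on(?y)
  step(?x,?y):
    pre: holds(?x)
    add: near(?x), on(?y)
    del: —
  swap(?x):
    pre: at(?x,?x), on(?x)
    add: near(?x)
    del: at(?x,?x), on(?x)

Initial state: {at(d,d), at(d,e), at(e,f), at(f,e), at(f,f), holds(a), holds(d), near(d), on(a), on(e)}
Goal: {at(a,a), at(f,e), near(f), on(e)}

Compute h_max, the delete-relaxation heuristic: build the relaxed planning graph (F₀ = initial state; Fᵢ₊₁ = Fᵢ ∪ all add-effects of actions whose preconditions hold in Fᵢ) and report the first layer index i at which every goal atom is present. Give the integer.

F0 = init (10 atoms)
F1 = F0 ∪ {holds(e), near(a), on(c), on(d), on(f)}  (15 atoms)
F2 = F1 ∪ {at(a,a), holds(c), holds(f), near(e), near(f)}  (20 atoms)
goal ⊆ F2  ⇒  h_max = 2

2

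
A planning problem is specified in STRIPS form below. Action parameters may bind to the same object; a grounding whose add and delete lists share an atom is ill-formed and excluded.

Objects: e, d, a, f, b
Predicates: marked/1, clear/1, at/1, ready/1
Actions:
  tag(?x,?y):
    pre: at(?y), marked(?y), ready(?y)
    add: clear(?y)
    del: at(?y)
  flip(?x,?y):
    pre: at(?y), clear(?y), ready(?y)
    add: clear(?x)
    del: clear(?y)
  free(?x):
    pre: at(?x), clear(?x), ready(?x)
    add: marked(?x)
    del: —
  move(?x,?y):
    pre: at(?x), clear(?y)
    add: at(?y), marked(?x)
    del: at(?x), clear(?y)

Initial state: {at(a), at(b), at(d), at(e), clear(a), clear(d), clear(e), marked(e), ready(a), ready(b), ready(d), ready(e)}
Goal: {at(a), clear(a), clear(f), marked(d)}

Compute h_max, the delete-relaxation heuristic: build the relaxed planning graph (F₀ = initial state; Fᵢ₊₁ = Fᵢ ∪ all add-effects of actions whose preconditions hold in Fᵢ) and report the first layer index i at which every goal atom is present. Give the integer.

F0 = init (12 atoms)
F1 = F0 ∪ {clear(b), clear(f), marked(a), marked(b), marked(d)}  (17 atoms)
goal ⊆ F1  ⇒  h_max = 1

1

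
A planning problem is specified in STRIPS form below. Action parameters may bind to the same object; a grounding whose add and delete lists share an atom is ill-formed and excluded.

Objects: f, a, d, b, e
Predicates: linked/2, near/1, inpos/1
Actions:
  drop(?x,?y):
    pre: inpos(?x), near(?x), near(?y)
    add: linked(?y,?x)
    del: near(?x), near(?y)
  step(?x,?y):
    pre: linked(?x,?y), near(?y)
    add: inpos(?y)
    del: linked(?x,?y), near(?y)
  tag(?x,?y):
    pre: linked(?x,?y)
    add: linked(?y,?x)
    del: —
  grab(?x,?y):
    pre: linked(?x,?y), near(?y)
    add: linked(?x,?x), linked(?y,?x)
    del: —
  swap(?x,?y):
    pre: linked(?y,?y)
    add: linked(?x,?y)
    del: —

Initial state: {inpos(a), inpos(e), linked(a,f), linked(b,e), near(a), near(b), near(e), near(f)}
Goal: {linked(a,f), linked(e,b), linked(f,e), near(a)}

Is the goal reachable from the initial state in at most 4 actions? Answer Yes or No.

1. drop(e,f)  →  {inpos(a), inpos(e), linked(a,f), linked(b,e), linked(f,e), near(a), near(b)}
2. tag(b,e)  →  {inpos(a), inpos(e), linked(a,f), linked(b,e), linked(e,b), linked(f,e), near(a), near(b)}
optimal plan length = 2; 2 ≤ 4

Yes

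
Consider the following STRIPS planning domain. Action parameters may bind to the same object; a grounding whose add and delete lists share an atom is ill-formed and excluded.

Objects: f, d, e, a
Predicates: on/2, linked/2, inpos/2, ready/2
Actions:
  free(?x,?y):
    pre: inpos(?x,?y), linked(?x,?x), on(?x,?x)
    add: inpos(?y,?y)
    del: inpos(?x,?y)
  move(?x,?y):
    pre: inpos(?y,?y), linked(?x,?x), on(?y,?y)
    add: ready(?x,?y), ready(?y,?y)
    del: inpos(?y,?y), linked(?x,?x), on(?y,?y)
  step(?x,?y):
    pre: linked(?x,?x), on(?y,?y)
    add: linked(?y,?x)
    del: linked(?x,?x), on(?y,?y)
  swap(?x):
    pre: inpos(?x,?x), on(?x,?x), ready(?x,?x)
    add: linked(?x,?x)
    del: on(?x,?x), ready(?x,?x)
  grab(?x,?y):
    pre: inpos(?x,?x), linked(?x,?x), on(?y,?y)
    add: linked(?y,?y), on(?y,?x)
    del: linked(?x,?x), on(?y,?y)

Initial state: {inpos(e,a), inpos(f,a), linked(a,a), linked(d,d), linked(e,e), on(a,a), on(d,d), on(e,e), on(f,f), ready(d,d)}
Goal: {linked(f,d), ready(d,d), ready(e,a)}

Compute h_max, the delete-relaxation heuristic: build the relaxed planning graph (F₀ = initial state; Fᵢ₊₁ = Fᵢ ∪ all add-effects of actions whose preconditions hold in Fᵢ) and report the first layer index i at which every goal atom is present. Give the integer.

2

F0 = init (10 atoms)
F1 = F0 ∪ {inpos(a,a), linked(a,d), linked(a,e), linked(d,a), linked(d,e), linked(e,a), linked(e,d), linked(f,a), linked(f,d), linked(f,e)}  (20 atoms)
F2 = F1 ∪ {linked(f,f), on(d,a), on(e,a), on(f,a), ready(a,a), ready(d,a), ready(e,a)}  (27 atoms)
goal ⊆ F2  ⇒  h_max = 2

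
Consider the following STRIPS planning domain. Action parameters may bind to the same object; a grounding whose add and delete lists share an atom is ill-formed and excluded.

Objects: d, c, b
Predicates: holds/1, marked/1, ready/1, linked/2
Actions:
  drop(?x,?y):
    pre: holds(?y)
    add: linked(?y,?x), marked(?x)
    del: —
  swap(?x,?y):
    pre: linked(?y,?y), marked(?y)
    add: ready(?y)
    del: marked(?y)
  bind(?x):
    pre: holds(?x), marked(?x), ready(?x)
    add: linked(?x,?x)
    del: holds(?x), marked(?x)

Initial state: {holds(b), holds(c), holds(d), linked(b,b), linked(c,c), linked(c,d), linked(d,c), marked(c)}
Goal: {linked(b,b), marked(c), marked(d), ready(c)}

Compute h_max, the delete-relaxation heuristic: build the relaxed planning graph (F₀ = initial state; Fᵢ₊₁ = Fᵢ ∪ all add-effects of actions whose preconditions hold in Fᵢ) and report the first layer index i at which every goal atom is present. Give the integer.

F0 = init (8 atoms)
F1 = F0 ∪ {linked(b,c), linked(b,d), linked(c,b), linked(d,b), linked(d,d), marked(b), marked(d), ready(c)}  (16 atoms)
goal ⊆ F1  ⇒  h_max = 1

1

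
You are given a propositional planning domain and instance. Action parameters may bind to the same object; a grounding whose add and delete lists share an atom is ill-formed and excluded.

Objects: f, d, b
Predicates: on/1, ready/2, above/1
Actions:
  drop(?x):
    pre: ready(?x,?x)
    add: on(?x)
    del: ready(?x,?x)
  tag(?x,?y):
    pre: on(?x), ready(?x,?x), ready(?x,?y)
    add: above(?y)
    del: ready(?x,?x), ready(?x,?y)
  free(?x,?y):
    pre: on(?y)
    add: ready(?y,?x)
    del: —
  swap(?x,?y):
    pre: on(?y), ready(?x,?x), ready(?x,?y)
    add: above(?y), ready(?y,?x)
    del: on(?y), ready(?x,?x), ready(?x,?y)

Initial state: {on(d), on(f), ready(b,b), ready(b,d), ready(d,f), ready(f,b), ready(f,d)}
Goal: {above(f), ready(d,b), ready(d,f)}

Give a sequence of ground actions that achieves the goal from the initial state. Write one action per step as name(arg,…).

1. free(f,f)  →  {on(d), on(f), ready(b,b), ready(b,d), ready(d,f), ready(f,b), ready(f,d), ready(f,f)}
2. tag(f,f)  →  {above(f), on(d), on(f), ready(b,b), ready(b,d), ready(d,f), ready(f,b), ready(f,d)}
3. free(b,d)  →  {above(f), on(d), on(f), ready(b,b), ready(b,d), ready(d,b), ready(d,f), ready(f,b), ready(f,d)}

free(f,f); tag(f,f); free(b,d)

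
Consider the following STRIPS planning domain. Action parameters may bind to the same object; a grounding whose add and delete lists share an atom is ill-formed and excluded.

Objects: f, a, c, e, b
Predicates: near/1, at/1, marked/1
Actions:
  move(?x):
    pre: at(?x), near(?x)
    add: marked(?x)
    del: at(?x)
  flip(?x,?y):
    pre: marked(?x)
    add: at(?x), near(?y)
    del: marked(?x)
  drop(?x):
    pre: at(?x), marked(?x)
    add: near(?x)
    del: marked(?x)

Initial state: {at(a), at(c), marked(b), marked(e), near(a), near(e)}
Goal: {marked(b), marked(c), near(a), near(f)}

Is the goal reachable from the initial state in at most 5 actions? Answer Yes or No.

1. move(a)  →  {at(c), marked(a), marked(b), marked(e), near(a), near(e)}
2. flip(a,f)  →  {at(a), at(c), marked(b), marked(e), near(a), near(e), near(f)}
3. flip(e,c)  →  {at(a), at(c), at(e), marked(b), near(a), near(c), near(e), near(f)}
4. move(c)  →  {at(a), at(e), marked(b), marked(c), near(a), near(c), near(e), near(f)}
optimal plan length = 4; 4 ≤ 5

Yes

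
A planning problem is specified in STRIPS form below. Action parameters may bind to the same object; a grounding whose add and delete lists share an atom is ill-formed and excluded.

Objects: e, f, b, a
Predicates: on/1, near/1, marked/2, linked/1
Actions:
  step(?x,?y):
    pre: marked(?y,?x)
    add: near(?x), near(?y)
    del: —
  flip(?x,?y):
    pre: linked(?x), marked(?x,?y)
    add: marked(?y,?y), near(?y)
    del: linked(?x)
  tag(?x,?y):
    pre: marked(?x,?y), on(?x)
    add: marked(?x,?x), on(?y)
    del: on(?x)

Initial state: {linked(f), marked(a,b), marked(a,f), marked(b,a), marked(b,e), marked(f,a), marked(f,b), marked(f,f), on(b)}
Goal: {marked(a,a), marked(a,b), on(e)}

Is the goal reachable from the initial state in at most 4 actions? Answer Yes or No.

1. flip(f,a)  →  {marked(a,a), marked(a,b), marked(a,f), marked(b,a), marked(b,e), marked(f,a), marked(f,b), marked(f,f), near(a), on(b)}
2. tag(b,e)  →  {marked(a,a), marked(a,b), marked(a,f), marked(b,a), marked(b,b), marked(b,e), marked(f,a), marked(f,b), marked(f,f), near(a), on(e)}
optimal plan length = 2; 2 ≤ 4

Yes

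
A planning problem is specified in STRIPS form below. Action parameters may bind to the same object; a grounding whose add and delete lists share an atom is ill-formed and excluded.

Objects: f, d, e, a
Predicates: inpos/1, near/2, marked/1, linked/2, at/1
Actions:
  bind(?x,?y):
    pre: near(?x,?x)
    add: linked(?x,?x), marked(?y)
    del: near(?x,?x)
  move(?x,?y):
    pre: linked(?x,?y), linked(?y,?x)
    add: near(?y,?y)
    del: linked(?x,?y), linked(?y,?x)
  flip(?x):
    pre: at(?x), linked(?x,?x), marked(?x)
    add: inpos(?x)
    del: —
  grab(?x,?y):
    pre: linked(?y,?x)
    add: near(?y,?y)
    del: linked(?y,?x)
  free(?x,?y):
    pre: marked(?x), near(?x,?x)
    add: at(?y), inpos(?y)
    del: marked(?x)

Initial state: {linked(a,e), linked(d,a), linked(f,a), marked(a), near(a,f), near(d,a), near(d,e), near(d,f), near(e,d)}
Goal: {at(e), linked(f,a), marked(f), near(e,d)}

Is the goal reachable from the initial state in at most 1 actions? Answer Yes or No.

1. grab(e,a)  →  {linked(d,a), linked(f,a), marked(a), near(a,a), near(a,f), near(d,a), near(d,e), near(d,f), near(e,d)}
2. free(a,e)  →  {at(e), inpos(e), linked(d,a), linked(f,a), near(a,a), near(a,f), near(d,a), near(d,e), near(d,f), near(e,d)}
3. bind(a,f)  →  {at(e), inpos(e), linked(a,a), linked(d,a), linked(f,a), marked(f), near(a,f), near(d,a), near(d,e), near(d,f), near(e,d)}
optimal plan length = 3; 3 > 1

No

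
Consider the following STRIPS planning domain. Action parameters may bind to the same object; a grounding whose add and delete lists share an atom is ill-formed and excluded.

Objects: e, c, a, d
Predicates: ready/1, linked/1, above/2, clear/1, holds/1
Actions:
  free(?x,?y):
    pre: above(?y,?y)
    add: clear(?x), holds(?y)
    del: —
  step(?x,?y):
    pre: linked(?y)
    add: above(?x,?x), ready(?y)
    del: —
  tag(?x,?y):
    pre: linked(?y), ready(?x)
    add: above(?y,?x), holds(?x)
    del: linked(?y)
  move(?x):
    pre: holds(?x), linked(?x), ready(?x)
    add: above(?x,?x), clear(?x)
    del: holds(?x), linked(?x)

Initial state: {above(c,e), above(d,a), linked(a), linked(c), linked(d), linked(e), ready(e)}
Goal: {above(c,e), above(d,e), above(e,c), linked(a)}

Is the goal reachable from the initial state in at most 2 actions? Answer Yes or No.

No

1. step(e,c)  →  {above(c,e), above(d,a), above(e,e), linked(a), linked(c), linked(d), linked(e), ready(c), ready(e)}
2. tag(e,d)  →  {above(c,e), above(d,a), above(d,e), above(e,e), holds(e), linked(a), linked(c), linked(e), ready(c), ready(e)}
3. tag(c,e)  →  {above(c,e), above(d,a), above(d,e), above(e,c), above(e,e), holds(c), holds(e), linked(a), linked(c), ready(c), ready(e)}
optimal plan length = 3; 3 > 2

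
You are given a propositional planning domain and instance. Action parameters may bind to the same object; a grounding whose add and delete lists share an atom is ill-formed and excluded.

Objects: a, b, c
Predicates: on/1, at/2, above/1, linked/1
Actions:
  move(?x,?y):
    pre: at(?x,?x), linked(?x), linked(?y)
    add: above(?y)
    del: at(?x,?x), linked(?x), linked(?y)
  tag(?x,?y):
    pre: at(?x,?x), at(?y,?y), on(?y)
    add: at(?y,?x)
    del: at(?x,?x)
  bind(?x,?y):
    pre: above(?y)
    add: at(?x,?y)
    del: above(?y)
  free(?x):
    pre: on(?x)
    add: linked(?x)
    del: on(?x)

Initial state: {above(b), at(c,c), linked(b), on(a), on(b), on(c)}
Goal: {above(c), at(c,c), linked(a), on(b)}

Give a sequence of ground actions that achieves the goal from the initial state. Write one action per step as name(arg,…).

bind(b,b); free(a); free(c); move(b,c)

1. bind(b,b)  →  {at(b,b), at(c,c), linked(b), on(a), on(b), on(c)}
2. free(a)  →  {at(b,b), at(c,c), linked(a), linked(b), on(b), on(c)}
3. free(c)  →  {at(b,b), at(c,c), linked(a), linked(b), linked(c), on(b)}
4. move(b,c)  →  {above(c), at(c,c), linked(a), on(b)}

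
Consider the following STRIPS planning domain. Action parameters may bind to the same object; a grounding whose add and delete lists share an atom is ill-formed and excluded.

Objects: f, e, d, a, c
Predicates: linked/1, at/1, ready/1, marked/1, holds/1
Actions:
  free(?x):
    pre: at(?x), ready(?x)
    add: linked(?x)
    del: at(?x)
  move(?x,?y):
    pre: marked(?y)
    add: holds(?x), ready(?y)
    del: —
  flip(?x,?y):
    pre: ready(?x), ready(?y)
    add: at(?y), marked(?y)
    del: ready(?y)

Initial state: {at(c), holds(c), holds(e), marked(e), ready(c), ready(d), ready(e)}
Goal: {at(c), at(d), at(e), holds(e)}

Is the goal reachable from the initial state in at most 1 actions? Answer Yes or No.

No

1. flip(e,e)  →  {at(c), at(e), holds(c), holds(e), marked(e), ready(c), ready(d)}
2. flip(d,d)  →  {at(c), at(d), at(e), holds(c), holds(e), marked(d), marked(e), ready(c)}
optimal plan length = 2; 2 > 1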